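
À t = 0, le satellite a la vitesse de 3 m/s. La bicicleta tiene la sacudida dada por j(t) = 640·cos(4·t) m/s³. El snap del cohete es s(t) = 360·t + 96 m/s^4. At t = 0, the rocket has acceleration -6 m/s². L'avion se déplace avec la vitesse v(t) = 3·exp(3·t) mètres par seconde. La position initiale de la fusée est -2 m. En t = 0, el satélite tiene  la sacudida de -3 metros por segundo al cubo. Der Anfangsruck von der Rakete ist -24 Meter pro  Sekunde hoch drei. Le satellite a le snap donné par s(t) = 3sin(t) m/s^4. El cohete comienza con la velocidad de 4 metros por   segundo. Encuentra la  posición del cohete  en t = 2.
Debemos encontrar la antiderivada de nuestra ecuación del snap s(t) = 360·t + 96 4 veces. Tomando ∫s(t)dt y aplicando j(0) = -24, encontramos j(t) = 180·t^2 + 96·t - 24. La antiderivada de la sacudida, con a(0) = -6, da la aceleración: a(t) = 60·t^3 + 48·t^2 - 24·t - 6. La antiderivada de la aceleración es la velocidad. Usando v(0) = 4, obtenemos v(t) = 15·t^4 + 16·t^3 - 12·t^2 - 6·t + 4. La integral de la velocidad es la posición. Usando x(0) = -2, obtenemos x(t) = 3·t^5 + 4·t^4 - 4·t^3 - 3·t^2 + 4·t - 2. Usando x(t) = 3·t^5 + 4·t^4 - 4·t^3 - 3·t^2 + 4·t - 2 y sustituyendo t = 2, encontramos x = 122.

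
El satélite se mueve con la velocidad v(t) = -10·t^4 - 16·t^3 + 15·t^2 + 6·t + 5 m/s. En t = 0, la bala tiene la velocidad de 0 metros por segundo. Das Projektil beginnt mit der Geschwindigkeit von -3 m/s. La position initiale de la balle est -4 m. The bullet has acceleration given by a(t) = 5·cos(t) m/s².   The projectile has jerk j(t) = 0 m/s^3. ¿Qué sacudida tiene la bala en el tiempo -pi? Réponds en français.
En partant de l'accélération a(t) = 5·cos(t), nous prenons 1 dérivée. En prenant d/dt de a(t), nous trouvons j(t) = -5·sin(t). En utilisant j(t) = -5·sin(t) et en substituant t = -pi, nous trouvons j = 0.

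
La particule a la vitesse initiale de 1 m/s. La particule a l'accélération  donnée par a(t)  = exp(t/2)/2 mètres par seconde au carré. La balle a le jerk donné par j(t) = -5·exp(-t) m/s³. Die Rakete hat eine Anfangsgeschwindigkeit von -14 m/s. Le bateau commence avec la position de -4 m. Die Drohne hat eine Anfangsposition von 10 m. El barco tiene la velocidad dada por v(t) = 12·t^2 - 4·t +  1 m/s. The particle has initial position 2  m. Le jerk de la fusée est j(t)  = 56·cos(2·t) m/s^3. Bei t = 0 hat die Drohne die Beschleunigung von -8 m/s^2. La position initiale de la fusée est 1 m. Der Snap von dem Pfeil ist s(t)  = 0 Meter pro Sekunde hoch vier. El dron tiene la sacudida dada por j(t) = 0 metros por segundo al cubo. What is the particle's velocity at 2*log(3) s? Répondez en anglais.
Starting from acceleration a(t) = exp(t/2)/2, we take 1 integral. The antiderivative of acceleration, with v(0) = 1, gives velocity: v(t) = exp(t/2). From the given velocity equation v(t) = exp(t/2), we substitute t = 2*log(3) to get v = 3.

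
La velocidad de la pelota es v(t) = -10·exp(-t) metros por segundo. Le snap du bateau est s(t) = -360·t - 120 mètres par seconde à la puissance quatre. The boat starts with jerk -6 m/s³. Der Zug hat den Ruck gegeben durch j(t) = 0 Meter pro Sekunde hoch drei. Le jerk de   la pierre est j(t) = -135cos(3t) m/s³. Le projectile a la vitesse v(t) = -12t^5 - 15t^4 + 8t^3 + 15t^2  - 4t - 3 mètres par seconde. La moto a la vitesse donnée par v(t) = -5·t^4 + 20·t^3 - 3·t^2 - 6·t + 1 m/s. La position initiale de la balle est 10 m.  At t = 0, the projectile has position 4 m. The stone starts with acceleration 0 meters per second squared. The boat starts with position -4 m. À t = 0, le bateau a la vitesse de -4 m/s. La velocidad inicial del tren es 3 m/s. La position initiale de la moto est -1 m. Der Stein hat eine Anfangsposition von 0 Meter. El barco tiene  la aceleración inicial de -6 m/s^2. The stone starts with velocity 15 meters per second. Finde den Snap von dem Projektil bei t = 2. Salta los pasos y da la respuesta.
s(2) = -3552.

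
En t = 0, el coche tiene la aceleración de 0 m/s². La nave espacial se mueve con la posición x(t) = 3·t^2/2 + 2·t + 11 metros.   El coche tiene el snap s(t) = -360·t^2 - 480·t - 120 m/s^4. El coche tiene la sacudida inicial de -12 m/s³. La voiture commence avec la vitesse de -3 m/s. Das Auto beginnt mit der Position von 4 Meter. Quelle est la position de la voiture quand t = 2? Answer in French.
En partant du snap s(t) = -360·t^2 - 480·t - 120, nous prenons 4 intégrales. La primitive du snap, avec j(0) = -12, donne le jerk: j(t) = -120·t^3 - 240·t^2 - 120·t - 12. La primitive du jerk est l'accélération. En utilisant a(0) = 0, nous obtenons a(t) = 2·t·(-15·t^3 - 40·t^2 - 30·t - 6). En prenant ∫a(t)dt et en appliquant v(0) = -3, nous trouvons v(t) = -6·t^5 - 20·t^4 - 20·t^3 - 6·t^2 - 3. En prenant ∫v(t)dt et en appliquant x(0) = 4, nous trouvons x(t) = -t^6 - 4·t^5 - 5·t^4 - 2·t^3 - 3·t + 4. En utilisant x(t) = -t^6 - 4·t^5 - 5·t^4 - 2·t^3 - 3·t + 4 et en substituant t = 2, nous trouvons x = -290.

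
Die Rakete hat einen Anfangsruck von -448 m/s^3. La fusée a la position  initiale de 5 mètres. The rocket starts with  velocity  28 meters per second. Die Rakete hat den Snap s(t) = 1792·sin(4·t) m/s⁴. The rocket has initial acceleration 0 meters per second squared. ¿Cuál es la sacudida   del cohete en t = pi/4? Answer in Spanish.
Para resolver esto, necesitamos tomar 1 antiderivada de nuestra ecuación del snap s(t) = 1792·sin(4·t). La antiderivada del snap, con j(0) = -448, da la sacudida: j(t) = -448·cos(4·t). De la ecuación de la sacudida j(t) = -448·cos(4·t), sustituimos t = pi/4 para obtener j = 448.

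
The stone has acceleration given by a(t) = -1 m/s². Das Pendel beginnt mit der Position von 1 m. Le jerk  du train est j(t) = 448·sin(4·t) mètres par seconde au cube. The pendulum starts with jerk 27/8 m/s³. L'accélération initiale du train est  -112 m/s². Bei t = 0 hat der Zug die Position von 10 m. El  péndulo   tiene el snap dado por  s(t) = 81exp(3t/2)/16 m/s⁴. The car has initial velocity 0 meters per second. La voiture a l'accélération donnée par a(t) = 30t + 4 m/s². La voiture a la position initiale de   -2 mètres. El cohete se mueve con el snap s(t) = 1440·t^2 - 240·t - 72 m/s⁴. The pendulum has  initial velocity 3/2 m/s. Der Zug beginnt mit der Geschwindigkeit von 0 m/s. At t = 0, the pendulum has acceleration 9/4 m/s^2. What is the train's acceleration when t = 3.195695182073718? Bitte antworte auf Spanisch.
Debemos encontrar la antiderivada de nuestra ecuación de la sacudida j(t) = 448·sin(4·t) 1 vez. Tomando ∫j(t)dt y aplicando a(0) = -112, encontramos a(t) = -112·cos(4·t). De la ecuación de la aceleración a(t) = -112·cos(4·t), sustituimos t = 3.195695182073718 para obtener a = -109.387552826114.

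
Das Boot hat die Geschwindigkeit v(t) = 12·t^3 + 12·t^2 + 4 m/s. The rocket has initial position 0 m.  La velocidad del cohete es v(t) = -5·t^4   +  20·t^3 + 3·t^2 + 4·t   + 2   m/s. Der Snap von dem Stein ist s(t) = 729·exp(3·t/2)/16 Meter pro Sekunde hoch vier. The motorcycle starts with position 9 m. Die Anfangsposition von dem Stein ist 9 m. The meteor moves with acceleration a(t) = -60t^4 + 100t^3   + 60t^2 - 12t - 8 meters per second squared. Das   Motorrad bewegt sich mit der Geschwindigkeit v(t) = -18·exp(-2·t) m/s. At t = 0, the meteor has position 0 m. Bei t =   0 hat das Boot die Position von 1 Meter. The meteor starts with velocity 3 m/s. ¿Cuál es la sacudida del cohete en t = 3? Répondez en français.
Pour résoudre ceci, nous devons prendre 2 dérivées de notre équation de la vitesse v(t) = -5·t^4 + 20·t^3 + 3·t^2 + 4·t + 2. La dérivée de la vitesse donne l'accélération: a(t) = -20·t^3 + 60·t^2 + 6·t + 4. En dérivant l'accélération, nous obtenons le jerk: j(t) = -60·t^2 + 120·t + 6. De l'équation du jerk j(t) = -60·t^2 + 120·t + 6, nous substituons t = 3 pour obtenir j = -174.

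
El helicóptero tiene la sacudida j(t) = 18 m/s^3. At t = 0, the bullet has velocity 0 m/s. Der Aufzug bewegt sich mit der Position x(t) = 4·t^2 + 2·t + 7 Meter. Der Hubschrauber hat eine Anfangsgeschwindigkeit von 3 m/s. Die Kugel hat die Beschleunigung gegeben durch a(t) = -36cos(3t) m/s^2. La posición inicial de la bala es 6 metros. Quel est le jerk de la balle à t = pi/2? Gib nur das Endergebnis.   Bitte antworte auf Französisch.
À t = pi/2, j = -108.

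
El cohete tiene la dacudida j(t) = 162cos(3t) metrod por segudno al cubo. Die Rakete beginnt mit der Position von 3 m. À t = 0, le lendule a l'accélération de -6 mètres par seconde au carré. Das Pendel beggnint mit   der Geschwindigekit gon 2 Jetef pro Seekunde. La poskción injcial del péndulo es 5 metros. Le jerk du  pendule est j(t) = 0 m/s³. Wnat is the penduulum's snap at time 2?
We must differentiate our jerk equation j(t) = 0 1 time. Differentiating jerk, we get snap: s(t) = 0. Using s(t) = 0 and substituting t = 2, we find s = 0.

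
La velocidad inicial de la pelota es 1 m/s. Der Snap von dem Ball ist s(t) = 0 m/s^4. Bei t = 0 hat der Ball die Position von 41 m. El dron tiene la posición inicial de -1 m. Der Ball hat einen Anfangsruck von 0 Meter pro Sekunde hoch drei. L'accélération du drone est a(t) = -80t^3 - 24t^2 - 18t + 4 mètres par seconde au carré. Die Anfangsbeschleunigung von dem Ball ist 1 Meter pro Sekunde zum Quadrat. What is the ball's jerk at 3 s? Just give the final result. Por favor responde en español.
j(3) = 0.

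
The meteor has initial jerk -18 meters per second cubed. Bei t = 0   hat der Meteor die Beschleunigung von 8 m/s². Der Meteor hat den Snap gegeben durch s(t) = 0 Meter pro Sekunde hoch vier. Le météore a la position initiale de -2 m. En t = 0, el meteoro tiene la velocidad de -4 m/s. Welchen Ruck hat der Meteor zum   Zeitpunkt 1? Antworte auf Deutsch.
Wir müssen unsere Gleichung für den Snap s(t) = 0 1-mal integrieren. Mit ∫s(t)dt und Anwendung von j(0) = -18, finden wir j(t) = -18. Mit j(t) = -18 und Einsetzen von t = 1, finden wir j = -18.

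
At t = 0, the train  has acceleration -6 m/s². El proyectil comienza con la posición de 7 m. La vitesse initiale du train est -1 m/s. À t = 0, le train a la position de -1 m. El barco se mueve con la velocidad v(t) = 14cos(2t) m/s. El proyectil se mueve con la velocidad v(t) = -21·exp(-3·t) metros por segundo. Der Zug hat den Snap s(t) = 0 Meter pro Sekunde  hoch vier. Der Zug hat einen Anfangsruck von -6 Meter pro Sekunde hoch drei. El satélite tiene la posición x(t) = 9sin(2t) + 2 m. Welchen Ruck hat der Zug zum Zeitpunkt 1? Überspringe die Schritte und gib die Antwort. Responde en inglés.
j(1) = -6.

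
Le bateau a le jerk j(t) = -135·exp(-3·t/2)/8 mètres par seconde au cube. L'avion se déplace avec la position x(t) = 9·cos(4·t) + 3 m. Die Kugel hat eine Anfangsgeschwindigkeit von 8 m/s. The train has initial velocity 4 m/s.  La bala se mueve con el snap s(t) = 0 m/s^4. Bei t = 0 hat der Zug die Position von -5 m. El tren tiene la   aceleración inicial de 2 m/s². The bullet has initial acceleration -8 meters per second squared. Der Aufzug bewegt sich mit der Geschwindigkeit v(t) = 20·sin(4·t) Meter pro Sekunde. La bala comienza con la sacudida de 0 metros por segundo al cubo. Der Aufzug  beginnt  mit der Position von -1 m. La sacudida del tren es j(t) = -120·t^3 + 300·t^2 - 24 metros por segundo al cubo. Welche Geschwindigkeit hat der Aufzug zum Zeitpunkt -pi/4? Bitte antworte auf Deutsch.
Aus der Gleichung für die Geschwindigkeit v(t) = 20·sin(4·t), setzen wir t = -pi/4 ein und erhalten v = 0.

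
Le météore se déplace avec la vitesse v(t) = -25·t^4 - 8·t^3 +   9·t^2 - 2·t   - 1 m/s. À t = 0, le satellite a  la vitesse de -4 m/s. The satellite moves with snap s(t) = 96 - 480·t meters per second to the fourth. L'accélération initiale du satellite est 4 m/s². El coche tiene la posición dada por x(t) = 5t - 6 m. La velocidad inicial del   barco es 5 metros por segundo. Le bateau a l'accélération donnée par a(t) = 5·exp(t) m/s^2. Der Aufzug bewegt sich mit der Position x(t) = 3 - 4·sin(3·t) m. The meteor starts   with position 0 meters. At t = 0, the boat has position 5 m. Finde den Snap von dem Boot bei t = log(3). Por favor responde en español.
Debemos derivar nuestra ecuación de la aceleración a(t) = 5·exp(t) 2 veces. Tomando d/dt de a(t), encontramos j(t) = 5·exp(t). Derivando la sacudida, obtenemos el snap: s(t) = 5·exp(t). Usando s(t) = 5·exp(t) y sustituyendo t = log(3), encontramos s = 15.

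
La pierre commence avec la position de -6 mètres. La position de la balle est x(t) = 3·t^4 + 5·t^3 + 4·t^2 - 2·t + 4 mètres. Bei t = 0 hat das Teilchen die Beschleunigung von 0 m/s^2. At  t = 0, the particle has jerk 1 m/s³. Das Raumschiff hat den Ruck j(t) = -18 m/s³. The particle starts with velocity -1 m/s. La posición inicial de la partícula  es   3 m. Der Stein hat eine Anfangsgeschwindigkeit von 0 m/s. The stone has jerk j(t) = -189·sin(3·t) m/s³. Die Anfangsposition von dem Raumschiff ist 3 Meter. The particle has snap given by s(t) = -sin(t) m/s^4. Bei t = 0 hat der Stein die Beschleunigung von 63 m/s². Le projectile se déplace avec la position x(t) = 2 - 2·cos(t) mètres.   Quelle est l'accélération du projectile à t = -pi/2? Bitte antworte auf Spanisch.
Debemos derivar nuestra ecuación de la posición x(t) = 2 - 2·cos(t) 2 veces. La derivada de la posición da la velocidad: v(t) = 2·sin(t). Tomando d/dt de v(t), encontramos a(t) = 2·cos(t). Tenemos la aceleración a(t) = 2·cos(t). Sustituyendo t = -pi/2: a(-pi/2) = 0.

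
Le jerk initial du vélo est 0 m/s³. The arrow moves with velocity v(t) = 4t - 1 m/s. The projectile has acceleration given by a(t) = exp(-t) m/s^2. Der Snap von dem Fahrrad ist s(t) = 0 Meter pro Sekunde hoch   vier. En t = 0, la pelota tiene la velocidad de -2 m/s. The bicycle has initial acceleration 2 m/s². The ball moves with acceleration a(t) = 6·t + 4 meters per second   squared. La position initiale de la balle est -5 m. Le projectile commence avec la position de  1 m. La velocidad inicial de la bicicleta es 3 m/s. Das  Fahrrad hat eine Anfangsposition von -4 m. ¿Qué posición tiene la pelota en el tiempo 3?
Para resolver esto, necesitamos tomar 2 integrales de nuestra ecuación de la aceleración a(t) = 6·t + 4. Integrando la aceleración y usando la condición inicial v(0) = -2, obtenemos v(t) = 3·t^2 + 4·t - 2. La integral de la velocidad es la posición. Usando x(0) = -5, obtenemos x(t) = t^3 + 2·t^2 - 2·t - 5. Usando x(t) = t^3 + 2·t^2 - 2·t - 5 y sustituyendo t = 3, encontramos x = 34.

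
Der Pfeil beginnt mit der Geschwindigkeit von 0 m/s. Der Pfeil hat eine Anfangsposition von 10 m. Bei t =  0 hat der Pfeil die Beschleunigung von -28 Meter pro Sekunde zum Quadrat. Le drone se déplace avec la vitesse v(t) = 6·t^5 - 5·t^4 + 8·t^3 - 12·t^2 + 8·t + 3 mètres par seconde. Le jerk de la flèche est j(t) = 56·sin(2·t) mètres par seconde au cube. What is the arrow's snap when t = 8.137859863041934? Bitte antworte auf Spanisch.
Para resolver esto, necesitamos tomar 1 derivada de nuestra ecuación de la sacudida j(t) = 56·sin(2·t). Derivando la sacudida, obtenemos el snap: s(t) = 112·cos(2·t). Usando s(t) = 112·cos(2·t) y sustituyendo t = 8.137859863041934, encontramos s = -94.4282687482039.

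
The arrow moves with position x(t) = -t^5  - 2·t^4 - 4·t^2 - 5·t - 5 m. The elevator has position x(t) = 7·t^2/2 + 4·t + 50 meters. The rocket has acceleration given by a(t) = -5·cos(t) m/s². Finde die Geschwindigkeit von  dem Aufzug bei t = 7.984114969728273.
Wir müssen unsere Gleichung für die Position x(t) = 7·t^2/2 + 4·t + 50 1-mal ableiten. Mit d/dt von x(t) finden wir v(t) = 7·t + 4. Mit v(t) = 7·t + 4 und Einsetzen von t = 7.984114969728273, finden wir v = 59.8888047880979.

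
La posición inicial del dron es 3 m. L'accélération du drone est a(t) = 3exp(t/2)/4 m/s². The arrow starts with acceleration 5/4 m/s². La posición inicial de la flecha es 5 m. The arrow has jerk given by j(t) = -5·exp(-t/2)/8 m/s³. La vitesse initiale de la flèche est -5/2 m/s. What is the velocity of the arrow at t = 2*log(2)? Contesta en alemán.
Ausgehend von dem Ruck j(t) = -5·exp(-t/2)/8, nehmen wir 2 Integrale. Das Integral von dem Ruck, mit a(0) = 5/4, ergibt die Beschleunigung: a(t) = 5·exp(-t/2)/4. Das Integral von der Beschleunigung, mit v(0) = -5/2, ergibt die Geschwindigkeit: v(t) = -5·exp(-t/2)/2. Mit v(t) = -5·exp(-t/2)/2 und Einsetzen von t = 2*log(2), finden wir v = -5/4.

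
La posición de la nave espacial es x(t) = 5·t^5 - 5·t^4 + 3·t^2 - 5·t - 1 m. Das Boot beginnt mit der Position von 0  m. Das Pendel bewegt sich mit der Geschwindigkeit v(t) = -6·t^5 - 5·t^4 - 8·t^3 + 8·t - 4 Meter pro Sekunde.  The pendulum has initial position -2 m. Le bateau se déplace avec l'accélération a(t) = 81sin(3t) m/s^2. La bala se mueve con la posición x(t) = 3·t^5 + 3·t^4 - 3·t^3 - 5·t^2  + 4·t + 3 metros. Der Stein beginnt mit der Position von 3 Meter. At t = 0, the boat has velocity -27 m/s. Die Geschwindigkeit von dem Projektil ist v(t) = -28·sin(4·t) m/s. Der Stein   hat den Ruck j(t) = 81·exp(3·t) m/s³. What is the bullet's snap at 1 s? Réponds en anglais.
Starting from position x(t) = 3·t^5 + 3·t^4 - 3·t^3 - 5·t^2 + 4·t + 3, we take 4 derivatives. Differentiating position, we get velocity: v(t) = 15·t^4 + 12·t^3 - 9·t^2 - 10·t + 4. The derivative of velocity gives acceleration: a(t) = 60·t^3 + 36·t^2 - 18·t - 10. The derivative of acceleration gives jerk: j(t) = 180·t^2 + 72·t - 18. Differentiating jerk, we get snap: s(t) = 360·t + 72. We have snap s(t) = 360·t + 72. Substituting t = 1: s(1) = 432.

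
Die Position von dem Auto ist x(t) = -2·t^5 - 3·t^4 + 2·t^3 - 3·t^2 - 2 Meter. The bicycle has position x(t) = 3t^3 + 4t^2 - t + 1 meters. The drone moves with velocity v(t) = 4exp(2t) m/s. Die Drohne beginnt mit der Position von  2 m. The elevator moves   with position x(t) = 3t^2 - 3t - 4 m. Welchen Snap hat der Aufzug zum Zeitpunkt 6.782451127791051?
Um dies zu lösen, müssen wir 4 Ableitungen unserer Gleichung für die Position x(t) = 3·t^2 - 3·t - 4 nehmen. Die Ableitung von der Position ergibt die Geschwindigkeit: v(t) = 6·t - 3. Durch Ableiten von der Geschwindigkeit erhalten wir die Beschleunigung: a(t) = 6. Durch Ableiten von der Beschleunigung erhalten wir den Ruck: j(t) = 0. Die Ableitung von dem Ruck ergibt den Snap: s(t) = 0. Wir haben den Snap s(t) = 0. Durch Einsetzen von t = 6.782451127791051: s(6.782451127791051) = 0.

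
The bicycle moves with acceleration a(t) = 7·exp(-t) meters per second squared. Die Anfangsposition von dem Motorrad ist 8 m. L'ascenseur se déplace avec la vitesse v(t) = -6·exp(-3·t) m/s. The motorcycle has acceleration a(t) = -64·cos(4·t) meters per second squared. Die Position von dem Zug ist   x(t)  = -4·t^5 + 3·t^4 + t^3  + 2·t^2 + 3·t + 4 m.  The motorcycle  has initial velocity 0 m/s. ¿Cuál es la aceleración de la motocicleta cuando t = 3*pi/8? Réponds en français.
En utilisant a(t) = -64·cos(4·t) et en substituant t = 3*pi/8, nous trouvons a = 0.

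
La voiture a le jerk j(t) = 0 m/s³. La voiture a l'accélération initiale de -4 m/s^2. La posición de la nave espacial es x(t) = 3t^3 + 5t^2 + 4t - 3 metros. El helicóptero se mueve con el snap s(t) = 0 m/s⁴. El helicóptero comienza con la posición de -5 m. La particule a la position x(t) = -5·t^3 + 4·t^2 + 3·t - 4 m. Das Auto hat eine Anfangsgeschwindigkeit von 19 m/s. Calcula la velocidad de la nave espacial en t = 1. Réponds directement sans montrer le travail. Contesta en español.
La respuesta es 23.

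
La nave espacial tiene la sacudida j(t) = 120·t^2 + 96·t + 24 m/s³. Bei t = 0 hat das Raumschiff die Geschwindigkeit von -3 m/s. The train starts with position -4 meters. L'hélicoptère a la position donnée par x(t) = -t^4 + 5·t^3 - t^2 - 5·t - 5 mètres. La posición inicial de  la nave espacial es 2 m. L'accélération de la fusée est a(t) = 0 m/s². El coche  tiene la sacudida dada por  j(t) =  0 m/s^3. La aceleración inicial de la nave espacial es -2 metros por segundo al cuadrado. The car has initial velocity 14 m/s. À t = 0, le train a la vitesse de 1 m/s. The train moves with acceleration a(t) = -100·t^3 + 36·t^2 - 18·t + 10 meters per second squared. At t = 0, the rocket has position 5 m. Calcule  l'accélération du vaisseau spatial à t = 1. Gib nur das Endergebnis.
L'accélération à t = 1 est a = 110.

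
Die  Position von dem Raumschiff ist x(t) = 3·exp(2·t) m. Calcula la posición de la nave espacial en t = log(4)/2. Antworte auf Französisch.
De l'équation de la position x(t) = 3·exp(2·t), nous substituons t = log(4)/2 pour obtenir x = 12.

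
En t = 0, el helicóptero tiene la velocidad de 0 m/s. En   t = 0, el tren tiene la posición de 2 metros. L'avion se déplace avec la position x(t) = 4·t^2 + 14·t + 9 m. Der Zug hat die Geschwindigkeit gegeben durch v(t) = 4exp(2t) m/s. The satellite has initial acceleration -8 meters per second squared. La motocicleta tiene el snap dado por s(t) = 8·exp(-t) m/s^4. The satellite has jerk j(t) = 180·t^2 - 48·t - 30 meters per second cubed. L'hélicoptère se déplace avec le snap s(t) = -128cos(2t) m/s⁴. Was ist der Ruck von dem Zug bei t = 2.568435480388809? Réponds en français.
En partant de la vitesse v(t) = 4·exp(2·t), nous prenons 2 dérivées. La dérivée de la vitesse donne l'accélération: a(t) = 8·exp(2·t). En prenant d/dt de a(t), nous trouvons j(t) = 16·exp(2·t). En utilisant j(t) = 16·exp(2·t) et en substituant t = 2.568435480388809, nous trouvons j = 2722.91882951557.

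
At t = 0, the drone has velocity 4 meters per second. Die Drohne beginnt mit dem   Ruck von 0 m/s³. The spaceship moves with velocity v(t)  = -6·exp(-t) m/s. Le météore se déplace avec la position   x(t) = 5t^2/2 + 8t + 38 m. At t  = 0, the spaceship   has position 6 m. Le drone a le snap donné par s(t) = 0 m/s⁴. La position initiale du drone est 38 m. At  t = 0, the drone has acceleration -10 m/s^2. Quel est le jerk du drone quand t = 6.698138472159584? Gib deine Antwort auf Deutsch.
Um dies zu lösen, müssen wir 1 Stammfunktion unserer Gleichung für den Snap s(t) = 0 finden. Durch Integration von dem Snap und Verwendung der Anfangsbedingung j(0) = 0, erhalten wir j(t) = 0. Aus der Gleichung für den Ruck j(t) = 0, setzen wir t = 6.698138472159584 ein und erhalten j = 0.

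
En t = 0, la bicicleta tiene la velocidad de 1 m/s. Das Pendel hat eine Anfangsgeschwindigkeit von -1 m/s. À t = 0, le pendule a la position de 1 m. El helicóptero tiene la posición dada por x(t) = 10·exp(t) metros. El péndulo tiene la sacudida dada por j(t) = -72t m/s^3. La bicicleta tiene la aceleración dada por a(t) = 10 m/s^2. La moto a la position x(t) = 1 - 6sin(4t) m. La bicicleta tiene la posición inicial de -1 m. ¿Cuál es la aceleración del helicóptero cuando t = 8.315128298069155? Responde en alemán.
Wir müssen unsere Gleichung für die Position x(t) = 10·exp(t) 2-mal ableiten. Die Ableitung von der Position ergibt die Geschwindigkeit: v(t) = 10·exp(t). Durch Ableiten von der Geschwindigkeit erhalten wir die Beschleunigung: a(t) = 10·exp(t). Aus der Gleichung für die Beschleunigung a(t) = 10·exp(t), setzen wir t = 8.315128298069155 ein und erhalten a = 40852.0952818947.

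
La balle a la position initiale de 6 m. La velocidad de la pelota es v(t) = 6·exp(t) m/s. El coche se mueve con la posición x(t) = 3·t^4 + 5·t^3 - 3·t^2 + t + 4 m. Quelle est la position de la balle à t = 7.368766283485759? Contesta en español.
Debemos encontrar la integral de nuestra ecuación de la velocidad v(t) = 6·exp(t) 1 vez. La antiderivada de la velocidad es la posición. Usando x(0) = 6, obtenemos x(t) = 6·exp(t). De la ecuación de la posición x(t) = 6·exp(t), sustituimos t = 7.368766283485759 para obtener x = 9514.05780459079.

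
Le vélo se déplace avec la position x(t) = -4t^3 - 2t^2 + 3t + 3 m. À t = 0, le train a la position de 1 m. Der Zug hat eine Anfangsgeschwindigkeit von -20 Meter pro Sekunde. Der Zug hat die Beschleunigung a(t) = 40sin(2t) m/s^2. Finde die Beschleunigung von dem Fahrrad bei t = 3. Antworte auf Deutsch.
Ausgehend von der Position x(t) = -4·t^3 - 2·t^2 + 3·t + 3, nehmen wir 2 Ableitungen. Durch Ableiten von der Position erhalten wir die Geschwindigkeit: v(t) = -12·t^2 - 4·t + 3. Die Ableitung von der Geschwindigkeit ergibt die Beschleunigung: a(t) = -24·t - 4. Wir haben die Beschleunigung a(t) = -24·t - 4. Durch Einsetzen von t = 3: a(3) = -76.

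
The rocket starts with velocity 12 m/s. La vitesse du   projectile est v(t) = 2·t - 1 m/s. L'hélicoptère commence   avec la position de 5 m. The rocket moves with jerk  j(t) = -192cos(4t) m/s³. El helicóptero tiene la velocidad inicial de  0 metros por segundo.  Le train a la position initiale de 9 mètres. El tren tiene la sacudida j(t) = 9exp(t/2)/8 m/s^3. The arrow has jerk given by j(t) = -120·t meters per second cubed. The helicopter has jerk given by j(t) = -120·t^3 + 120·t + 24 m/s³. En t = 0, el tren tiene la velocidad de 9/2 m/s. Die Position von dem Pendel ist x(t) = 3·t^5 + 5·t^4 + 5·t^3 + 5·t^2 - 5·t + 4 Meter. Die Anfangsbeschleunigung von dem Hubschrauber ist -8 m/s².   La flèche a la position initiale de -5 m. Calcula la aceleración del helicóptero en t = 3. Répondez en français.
Nous devons trouver l'intégrale de notre équation du jerk j(t) = -120·t^3 + 120·t + 24 1 fois. En prenant ∫j(t)dt et en appliquant a(0) = -8, nous trouvons a(t) = -30·t^4 + 60·t^2 + 24·t - 8. De l'équation de l'accélération a(t) = -30·t^4 + 60·t^2 + 24·t - 8, nous substituons t = 3 pour obtenir a = -1826.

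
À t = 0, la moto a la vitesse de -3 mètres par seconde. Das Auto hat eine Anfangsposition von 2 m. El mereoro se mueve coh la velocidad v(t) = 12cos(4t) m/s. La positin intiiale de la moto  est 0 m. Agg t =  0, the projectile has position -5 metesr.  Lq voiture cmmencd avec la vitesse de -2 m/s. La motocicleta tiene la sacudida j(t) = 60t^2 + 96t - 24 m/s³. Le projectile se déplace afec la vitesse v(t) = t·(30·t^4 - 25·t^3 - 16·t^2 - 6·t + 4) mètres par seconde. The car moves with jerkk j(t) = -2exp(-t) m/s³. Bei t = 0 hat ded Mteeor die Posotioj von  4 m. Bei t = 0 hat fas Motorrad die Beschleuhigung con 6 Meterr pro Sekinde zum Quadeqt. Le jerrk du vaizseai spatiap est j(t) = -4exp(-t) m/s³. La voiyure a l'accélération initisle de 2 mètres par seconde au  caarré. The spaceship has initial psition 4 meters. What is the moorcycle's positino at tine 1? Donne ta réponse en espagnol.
Partiendo de la sacudida j(t) = 60·t^2 + 96·t - 24, tomamos 3 integrales. Tomando ∫j(t)dt y aplicando a(0) = 6, encontramos a(t) = 20·t^3 + 48·t^2 - 24·t + 6. La antiderivada de la aceleración, con v(0) = -3, da la velocidad: v(t) = 5·t^4 + 16·t^3 - 12·t^2 + 6·t - 3. La integral de la velocidad, con x(0) = 0, da la posición: x(t) = t^5 + 4·t^4 - 4·t^3 + 3·t^2 - 3·t. Usando x(t) = t^5 + 4·t^4 - 4·t^3 + 3·t^2 - 3·t y sustituyendo t = 1, encontramos x = 1.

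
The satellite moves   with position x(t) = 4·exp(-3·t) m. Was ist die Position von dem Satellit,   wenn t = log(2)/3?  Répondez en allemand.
Mit x(t) = 4·exp(-3·t) und Einsetzen von t = log(2)/3, finden wir x = 2.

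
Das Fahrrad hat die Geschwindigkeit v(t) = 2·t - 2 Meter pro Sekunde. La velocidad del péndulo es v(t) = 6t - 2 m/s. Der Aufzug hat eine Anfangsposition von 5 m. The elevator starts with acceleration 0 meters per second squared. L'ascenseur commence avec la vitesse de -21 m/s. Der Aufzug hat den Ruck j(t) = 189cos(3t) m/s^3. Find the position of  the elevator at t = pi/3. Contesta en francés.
Nous devons intégrer notre équation du jerk j(t) = 189·cos(3·t) 3 fois. L'intégrale du jerk, avec a(0) = 0, donne l'accélération: a(t) = 63·sin(3·t). L'intégrale de l'accélération, avec v(0) = -21, donne la vitesse: v(t) = -21·cos(3·t). La primitive de la vitesse est la position. En utilisant x(0) = 5, nous obtenons x(t) = 5 - 7·sin(3·t). Nous avons la position x(t) = 5 - 7·sin(3·t). En substituant t = pi/3: x(pi/3) = 5.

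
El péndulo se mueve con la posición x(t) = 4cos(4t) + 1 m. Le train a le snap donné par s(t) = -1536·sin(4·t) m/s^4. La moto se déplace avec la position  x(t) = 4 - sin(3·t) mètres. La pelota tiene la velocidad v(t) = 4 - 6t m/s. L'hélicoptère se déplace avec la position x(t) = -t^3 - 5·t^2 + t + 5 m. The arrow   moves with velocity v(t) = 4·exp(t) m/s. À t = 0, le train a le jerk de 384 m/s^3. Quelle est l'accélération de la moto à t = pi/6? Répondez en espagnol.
Debemos derivar nuestra ecuación de la posición x(t) = 4 - sin(3·t) 2 veces. La derivada de la posición da la velocidad: v(t) = -3·cos(3·t). Derivando la velocidad, obtenemos la aceleración: a(t) = 9·sin(3·t). De la ecuación de la aceleración a(t) = 9·sin(3·t), sustituimos t = pi/6 para obtener a = 9.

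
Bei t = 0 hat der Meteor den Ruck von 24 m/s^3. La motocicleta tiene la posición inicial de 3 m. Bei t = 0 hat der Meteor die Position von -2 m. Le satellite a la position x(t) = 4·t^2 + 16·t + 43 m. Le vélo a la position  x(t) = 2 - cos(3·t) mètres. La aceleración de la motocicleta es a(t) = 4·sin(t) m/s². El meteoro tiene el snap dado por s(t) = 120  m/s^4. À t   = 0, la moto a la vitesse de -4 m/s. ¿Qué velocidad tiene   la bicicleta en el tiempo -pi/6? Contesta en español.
Partiendo de la posición x(t) = 2 - cos(3·t), tomamos 1 derivada. Tomando d/dt de x(t), encontramos v(t) = 3·sin(3·t). Usando v(t) = 3·sin(3·t) y sustituyendo t = -pi/6, encontramos v = -3.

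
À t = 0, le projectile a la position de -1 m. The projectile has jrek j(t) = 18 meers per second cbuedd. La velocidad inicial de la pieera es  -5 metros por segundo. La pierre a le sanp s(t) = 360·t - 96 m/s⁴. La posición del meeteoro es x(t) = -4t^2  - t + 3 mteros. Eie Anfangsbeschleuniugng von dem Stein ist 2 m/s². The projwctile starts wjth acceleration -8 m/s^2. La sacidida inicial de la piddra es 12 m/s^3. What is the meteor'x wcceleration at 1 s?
To solve this, we need to take 2 derivatives of our position equation x(t) = -4·t^2 - t + 3. Taking d/dt of x(t), we find v(t) = -8·t - 1. Differentiating velocity, we get acceleration: a(t) = -8. Using a(t) = -8 and substituting t = 1, we find a = -8.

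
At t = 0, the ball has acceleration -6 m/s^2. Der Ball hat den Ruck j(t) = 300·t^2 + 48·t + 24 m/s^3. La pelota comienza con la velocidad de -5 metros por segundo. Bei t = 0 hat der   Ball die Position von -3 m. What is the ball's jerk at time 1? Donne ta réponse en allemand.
Wir haben den Ruck j(t) = 300·t^2 + 48·t + 24. Durch Einsetzen von t = 1: j(1) = 372.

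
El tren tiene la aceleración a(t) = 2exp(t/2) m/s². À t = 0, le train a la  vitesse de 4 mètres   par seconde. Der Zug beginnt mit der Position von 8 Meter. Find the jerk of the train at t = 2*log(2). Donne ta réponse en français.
En partant de l'accélération a(t) = 2·exp(t/2), nous prenons 1 dérivée. La dérivée de l'accélération donne le jerk: j(t) = exp(t/2). De l'équation du jerk j(t) = exp(t/2), nous substituons t = 2*log(2) pour obtenir j = 2.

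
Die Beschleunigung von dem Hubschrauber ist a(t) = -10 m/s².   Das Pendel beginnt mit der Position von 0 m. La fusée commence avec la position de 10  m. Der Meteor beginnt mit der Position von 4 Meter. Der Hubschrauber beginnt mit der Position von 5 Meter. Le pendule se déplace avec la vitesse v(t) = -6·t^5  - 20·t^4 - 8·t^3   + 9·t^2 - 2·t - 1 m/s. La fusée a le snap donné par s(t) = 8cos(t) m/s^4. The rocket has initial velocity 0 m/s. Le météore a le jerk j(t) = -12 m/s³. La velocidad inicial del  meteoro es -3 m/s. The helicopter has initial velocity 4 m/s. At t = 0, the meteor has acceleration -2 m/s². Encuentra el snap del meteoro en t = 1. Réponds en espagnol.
Debemos derivar nuestra ecuación de la sacudida j(t) = -12 1 vez. La derivada de la sacudida da el snap: s(t) = 0. De la ecuación del snap s(t) = 0, sustituimos t = 1 para obtener s = 0.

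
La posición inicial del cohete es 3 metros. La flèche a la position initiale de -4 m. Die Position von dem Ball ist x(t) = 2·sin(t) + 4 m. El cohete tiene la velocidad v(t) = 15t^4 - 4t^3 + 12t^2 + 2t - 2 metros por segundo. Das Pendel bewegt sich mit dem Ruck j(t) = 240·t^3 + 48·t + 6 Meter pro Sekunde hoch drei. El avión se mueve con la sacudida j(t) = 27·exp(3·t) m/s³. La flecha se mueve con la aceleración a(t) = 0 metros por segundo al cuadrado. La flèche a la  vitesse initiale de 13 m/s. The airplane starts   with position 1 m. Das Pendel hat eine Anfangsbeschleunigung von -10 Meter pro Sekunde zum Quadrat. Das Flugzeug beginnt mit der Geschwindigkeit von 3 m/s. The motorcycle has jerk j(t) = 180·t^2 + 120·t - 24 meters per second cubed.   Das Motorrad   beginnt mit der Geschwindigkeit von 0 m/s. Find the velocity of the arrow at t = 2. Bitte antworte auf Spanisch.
Necesitamos integrar nuestra ecuación de la aceleración a(t) = 0 1 vez. La integral de la aceleración es la velocidad. Usando v(0) = 13, obtenemos v(t) = 13. Tenemos la velocidad v(t) = 13. Sustituyendo t = 2: v(2) = 13.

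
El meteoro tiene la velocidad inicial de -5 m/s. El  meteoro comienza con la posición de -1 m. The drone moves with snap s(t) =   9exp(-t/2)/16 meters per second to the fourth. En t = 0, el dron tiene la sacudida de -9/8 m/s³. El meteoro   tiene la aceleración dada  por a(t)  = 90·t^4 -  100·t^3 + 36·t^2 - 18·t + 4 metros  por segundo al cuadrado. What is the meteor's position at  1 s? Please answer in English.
To solve this, we need to take 2 antiderivatives of our acceleration equation a(t) = 90·t^4 - 100·t^3 + 36·t^2 - 18·t + 4. The integral of acceleration, with v(0) = -5, gives velocity: v(t) = 18·t^5 - 25·t^4 + 12·t^3 - 9·t^2 + 4·t - 5. Integrating velocity and using the initial condition x(0) = -1, we get x(t) = 3·t^6 - 5·t^5 + 3·t^4 - 3·t^3 + 2·t^2 - 5·t - 1. We have position x(t) = 3·t^6 - 5·t^5 + 3·t^4 - 3·t^3 + 2·t^2 - 5·t - 1. Substituting t = 1: x(1) = -6.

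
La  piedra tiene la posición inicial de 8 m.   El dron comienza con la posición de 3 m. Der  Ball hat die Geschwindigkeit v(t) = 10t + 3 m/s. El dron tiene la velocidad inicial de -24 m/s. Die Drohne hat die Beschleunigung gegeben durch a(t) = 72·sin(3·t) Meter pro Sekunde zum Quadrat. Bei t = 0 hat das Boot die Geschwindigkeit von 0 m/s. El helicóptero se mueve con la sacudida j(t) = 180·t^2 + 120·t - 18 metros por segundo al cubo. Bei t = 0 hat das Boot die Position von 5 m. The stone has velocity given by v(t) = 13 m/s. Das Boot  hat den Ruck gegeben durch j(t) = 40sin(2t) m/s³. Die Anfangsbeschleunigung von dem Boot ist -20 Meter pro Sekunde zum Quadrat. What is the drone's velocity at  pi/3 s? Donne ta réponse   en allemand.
Wir müssen unsere Gleichung für die Beschleunigung a(t) = 72·sin(3·t) 1-mal integrieren. Mit ∫a(t)dt und Anwendung von v(0) = -24, finden wir v(t) = -24·cos(3·t). Wir haben die Geschwindigkeit v(t) = -24·cos(3·t). Durch Einsetzen von t = pi/3: v(pi/3) = 24.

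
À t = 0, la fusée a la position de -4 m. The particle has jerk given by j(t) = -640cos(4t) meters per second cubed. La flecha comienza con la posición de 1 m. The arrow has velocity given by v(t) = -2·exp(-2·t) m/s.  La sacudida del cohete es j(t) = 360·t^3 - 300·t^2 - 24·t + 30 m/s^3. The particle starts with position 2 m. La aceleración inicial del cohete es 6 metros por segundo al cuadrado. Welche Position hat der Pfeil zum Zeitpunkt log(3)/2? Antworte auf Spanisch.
Necesitamos integrar nuestra ecuación de la velocidad v(t) = -2·exp(-2·t) 1 vez. La integral de la velocidad, con x(0) = 1, da la posición: x(t) = exp(-2·t). De la ecuación de la posición x(t) = exp(-2·t), sustituimos t = log(3)/2 para obtener x = 1/3.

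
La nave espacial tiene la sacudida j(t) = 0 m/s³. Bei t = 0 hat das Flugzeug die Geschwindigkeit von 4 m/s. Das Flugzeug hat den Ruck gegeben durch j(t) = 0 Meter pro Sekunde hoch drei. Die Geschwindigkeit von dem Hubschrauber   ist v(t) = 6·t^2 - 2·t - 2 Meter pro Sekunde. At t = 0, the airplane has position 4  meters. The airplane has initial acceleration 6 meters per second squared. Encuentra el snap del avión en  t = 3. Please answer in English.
To solve this, we need to take 1 derivative of our jerk equation j(t) = 0. Differentiating jerk, we get snap: s(t) = 0. Using s(t) = 0 and substituting t = 3, we find s = 0.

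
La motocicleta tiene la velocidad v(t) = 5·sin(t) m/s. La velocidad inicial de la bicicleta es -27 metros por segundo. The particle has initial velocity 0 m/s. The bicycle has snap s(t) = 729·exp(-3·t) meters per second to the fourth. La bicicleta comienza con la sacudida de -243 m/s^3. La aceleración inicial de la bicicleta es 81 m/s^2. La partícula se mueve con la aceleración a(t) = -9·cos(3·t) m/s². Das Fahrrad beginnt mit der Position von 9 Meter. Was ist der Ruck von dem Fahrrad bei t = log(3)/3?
Um dies zu lösen, müssen wir 1 Stammfunktion unserer Gleichung für den Snap s(t) = 729·exp(-3·t) finden. Das Integral von dem Snap, mit j(0) = -243, ergibt den Ruck: j(t) = -243·exp(-3·t). Wir haben den Ruck j(t) = -243·exp(-3·t). Durch Einsetzen von t = log(3)/3: j(log(3)/3) = -81.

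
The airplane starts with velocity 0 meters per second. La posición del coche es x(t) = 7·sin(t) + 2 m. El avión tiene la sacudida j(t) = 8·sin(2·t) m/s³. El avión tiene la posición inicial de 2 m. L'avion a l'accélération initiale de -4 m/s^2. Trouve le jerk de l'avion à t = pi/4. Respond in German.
Aus der Gleichung für den Ruck j(t) = 8·sin(2·t), setzen wir t = pi/4 ein und erhalten j = 8.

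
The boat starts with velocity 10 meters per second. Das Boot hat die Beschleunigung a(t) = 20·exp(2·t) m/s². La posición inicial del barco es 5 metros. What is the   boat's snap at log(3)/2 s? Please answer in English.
To solve this, we need to take 2 derivatives of our acceleration equation a(t) = 20·exp(2·t). The derivative of acceleration gives jerk: j(t) = 40·exp(2·t). The derivative of jerk gives snap: s(t) = 80·exp(2·t). From the given snap equation s(t) = 80·exp(2·t), we substitute t = log(3)/2 to get s = 240.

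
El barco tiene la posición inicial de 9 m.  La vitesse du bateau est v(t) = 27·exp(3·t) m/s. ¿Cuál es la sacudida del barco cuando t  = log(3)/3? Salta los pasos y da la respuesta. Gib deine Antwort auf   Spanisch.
La respuesta es 729.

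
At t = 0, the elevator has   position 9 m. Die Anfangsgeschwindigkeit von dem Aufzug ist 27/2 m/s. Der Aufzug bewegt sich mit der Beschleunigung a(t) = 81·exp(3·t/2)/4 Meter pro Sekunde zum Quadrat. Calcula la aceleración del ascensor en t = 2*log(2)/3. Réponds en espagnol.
De la ecuación de la aceleración a(t) = 81·exp(3·t/2)/4, sustituimos t = 2*log(2)/3 para obtener a = 81/2.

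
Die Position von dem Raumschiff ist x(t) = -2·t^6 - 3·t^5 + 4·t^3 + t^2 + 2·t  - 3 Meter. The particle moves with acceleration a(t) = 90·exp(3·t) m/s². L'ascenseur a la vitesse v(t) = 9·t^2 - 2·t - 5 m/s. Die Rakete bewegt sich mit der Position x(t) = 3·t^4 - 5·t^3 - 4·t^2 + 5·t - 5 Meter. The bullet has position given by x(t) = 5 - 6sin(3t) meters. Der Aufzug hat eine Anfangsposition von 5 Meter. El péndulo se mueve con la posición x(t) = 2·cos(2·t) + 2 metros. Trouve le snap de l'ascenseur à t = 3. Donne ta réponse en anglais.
Starting from velocity v(t) = 9·t^2 - 2·t - 5, we take 3 derivatives. The derivative of velocity gives acceleration: a(t) = 18·t - 2. The derivative of acceleration gives jerk: j(t) = 18. The derivative of jerk gives snap: s(t) = 0. From the given snap equation s(t) = 0, we substitute t = 3 to get s = 0.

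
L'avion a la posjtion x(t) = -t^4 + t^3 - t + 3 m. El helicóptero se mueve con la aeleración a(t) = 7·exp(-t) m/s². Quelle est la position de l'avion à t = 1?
Nous avons la position x(t) = -t^4 + t^3 - t + 3. En substituant t = 1: x(1) = 2.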